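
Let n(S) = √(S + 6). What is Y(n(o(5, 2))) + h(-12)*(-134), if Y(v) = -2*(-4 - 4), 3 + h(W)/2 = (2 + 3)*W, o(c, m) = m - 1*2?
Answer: 16900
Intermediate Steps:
o(c, m) = -2 + m (o(c, m) = m - 2 = -2 + m)
h(W) = -6 + 10*W (h(W) = -6 + 2*((2 + 3)*W) = -6 + 2*(5*W) = -6 + 10*W)
n(S) = √(6 + S)
Y(v) = 16 (Y(v) = -2*(-8) = 16)
Y(n(o(5, 2))) + h(-12)*(-134) = 16 + (-6 + 10*(-12))*(-134) = 16 + (-6 - 120)*(-134) = 16 - 126*(-134) = 16 + 16884 = 16900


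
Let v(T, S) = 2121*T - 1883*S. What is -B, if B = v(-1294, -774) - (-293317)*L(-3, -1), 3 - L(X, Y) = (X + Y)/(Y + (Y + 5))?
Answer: 48275/3 ≈ 16092.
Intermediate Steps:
L(X, Y) = 3 - (X + Y)/(5 + 2*Y) (L(X, Y) = 3 - (X + Y)/(Y + (Y + 5)) = 3 - (X + Y)/(Y + (5 + Y)) = 3 - (X + Y)/(5 + 2*Y))
v(T, S) = -1883*S + 2121*T
B = -48275/3 (B = (-1883*(-774) + 2121*(-1294)) - (-293317)*(15 - 1*(-3) + 5*(-1))/(5 + 2*(-1)) = (1457442 - 2744574) - (-293317)*(15 + 3 - 5)/(5 - 2) = -1287132 - (-293317)*13/3 = -1287132 - 1*(-3813121/3) = -1287132 + 3813121/3 = -48275/3 ≈ -16092.)
-B = -1*(-48275/3) = 48275/3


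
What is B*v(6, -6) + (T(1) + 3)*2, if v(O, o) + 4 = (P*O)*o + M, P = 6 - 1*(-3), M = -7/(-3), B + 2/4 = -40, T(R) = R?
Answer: 26395/2 ≈ 13198.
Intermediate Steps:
B = -81/2 (B = -½ - 40 = -81/2 ≈ -40.500)
M = 7/3 (M = -7*(-⅓) = 7/3 ≈ 2.3333)
P = 9 (P = 6 + 3 = 9)
v(O, o) = -5/3 + 9*O*o (v(O, o) = -4 + ((9*O)*o + 7/3) = -4 + (9*O*o + 7/3) = -4 + (7/3 + 9*O*o) = -5/3 + 9*O*o)
B*v(6, -6) + (T(1) + 3)*2 = -81*(-5/3 + 9*6*(-6))/2 + (1 + 3)*2 = -81*(-5/3 - 324)/2 + 4*2 = -81/2*(-977/3) + 8 = 26379/2 + 8 = 26395/2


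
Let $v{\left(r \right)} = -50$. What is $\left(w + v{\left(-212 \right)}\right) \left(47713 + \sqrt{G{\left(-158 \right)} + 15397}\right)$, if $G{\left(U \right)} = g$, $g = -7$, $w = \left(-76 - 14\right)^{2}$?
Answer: $384089650 + 72450 \sqrt{190} \approx 3.8509 \cdot 10^{8}$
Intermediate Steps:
$w = 8100$ ($w = \left(-90\right)^{2} = 8100$)
$G{\left(U \right)} = -7$
$\left(w + v{\left(-212 \right)}\right) \left(47713 + \sqrt{G{\left(-158 \right)} + 15397}\right) = \left(8100 - 50\right) \left(47713 + \sqrt{-7 + 15397}\right) = 8050 \left(47713 + \sqrt{15390}\right) = 8050 \left(47713 + 9 \sqrt{190}\right) = 384089650 + 72450 \sqrt{190}$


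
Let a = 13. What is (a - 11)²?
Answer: 4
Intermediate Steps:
(a - 11)² = (13 - 11)² = 2² = 4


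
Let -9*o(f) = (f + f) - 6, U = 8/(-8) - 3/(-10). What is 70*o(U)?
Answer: 518/9 ≈ 57.556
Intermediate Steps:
U = -7/10 (U = 8*(-⅛) - 3*(-⅒) = -1 + 3/10 = -7/10 ≈ -0.70000)
o(f) = ⅔ - 2*f/9 (o(f) = -((f + f) - 6)/9 = -(2*f - 6)/9 = -(-6 + 2*f)/9 = ⅔ - 2*f/9)
70*o(U) = 70*(⅔ - 2/9*(-7/10)) = 70*(⅔ + 7/45) = 70*(37/45) = 518/9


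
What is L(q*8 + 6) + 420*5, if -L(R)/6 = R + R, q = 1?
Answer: 1932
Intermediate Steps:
L(R) = -12*R (L(R) = -6*(R + R) = -12*R)
L(q*8 + 6) + 420*5 = -12*(1*8 + 6) + 420*5 = -12*(8 + 6) + 2100 = -12*14 + 2100 = -168 + 2100 = 1932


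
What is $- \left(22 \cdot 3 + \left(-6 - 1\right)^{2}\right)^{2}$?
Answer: $-13225$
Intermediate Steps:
$- \left(22 \cdot 3 + \left(-6 - 1\right)^{2}\right)^{2} = - \left(66 + \left(-7\right)^{2}\right)^{2} = - \left(66 + 49\right)^{2} = - 115^{2} = \left(-1\right) 13225 = -13225$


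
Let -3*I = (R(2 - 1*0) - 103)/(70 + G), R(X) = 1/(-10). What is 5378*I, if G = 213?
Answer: 2772359/4245 ≈ 653.09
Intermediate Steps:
R(X) = -⅒
I = 1031/8490 (I = -(-⅒ - 103)/(3*(70 + 213)) = -(-1031)/(30*283) = -⅓*(-1031/2830) = 1031/8490 ≈ 0.12144)
5378*I = 5378*(1031/8490) = 2772359/4245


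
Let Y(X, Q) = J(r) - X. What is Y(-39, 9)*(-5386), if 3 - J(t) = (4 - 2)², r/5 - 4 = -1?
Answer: -204668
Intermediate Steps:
r = 15 (r = 20 + 5*(-1) = 20 - 5 = 15)
J(t) = -1 (J(t) = 3 - (4 - 2)² = 3 - 1*2² = 3 - 1*4 = 3 - 4 = -1)
Y(X, Q) = -1 - X
Y(-39, 9)*(-5386) = (-1 - 1*(-39))*(-5386) = (-1 + 39)*(-5386) = 38*(-5386) = -204668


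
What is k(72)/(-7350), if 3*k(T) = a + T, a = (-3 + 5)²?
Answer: -38/11025 ≈ -0.0034467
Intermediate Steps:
a = 4 (a = 2² = 4)
k(T) = 4/3 + T/3 (k(T) = (4 + T)/3 = 4/3 + T/3)
k(72)/(-7350) = (4/3 + (⅓)*72)/(-7350) = (4/3 + 24)*(-1/7350) = (76/3)*(-1/7350) = -38/11025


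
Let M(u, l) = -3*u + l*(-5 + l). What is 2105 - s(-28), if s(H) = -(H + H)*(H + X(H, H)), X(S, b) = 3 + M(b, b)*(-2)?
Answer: 116401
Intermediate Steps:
X(S, b) = 3 - 2*b**2 + 16*b (X(S, b) = 3 + (b**2 - 5*b - 3*b)*(-2) = 3 + (b**2 - 8*b)*(-2) = 3 + (-2*b**2 + 16*b) = 3 - 2*b**2 + 16*b)
s(H) = -2*H*(3 - 2*H**2 + 17*H) (s(H) = -(H + H)*(H + (3 - 2*H**2 + 16*H)) = -2*H*(3 - 2*H**2 + 17*H))
2105 - s(-28) = 2105 - 2*(-28)*(-3 - 17*(-28) + 2*(-28)**2) = 2105 - 2*(-28)*(-3 + 476 + 2*784) = 2105 - 2*(-28)*(-3 + 476 + 1568) = 2105 - 2*(-28)*2041 = 2105 - 1*(-114296) = 2105 + 114296 = 116401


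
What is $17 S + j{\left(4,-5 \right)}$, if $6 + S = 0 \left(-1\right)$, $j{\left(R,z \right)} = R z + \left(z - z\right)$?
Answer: $-122$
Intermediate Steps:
$j{\left(R,z \right)} = R z$ ($j{\left(R,z \right)} = R z + 0 = R z$)
$S = -6$ ($S = -6 + 0 \left(-1\right) = -6 + 0 = -6$)
$17 S + j{\left(4,-5 \right)} = 17 \left(-6\right) + 4 \left(-5\right) = -102 - 20 = -122$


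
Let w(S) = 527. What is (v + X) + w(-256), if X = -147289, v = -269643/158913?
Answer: -7774219783/52971 ≈ -1.4676e+5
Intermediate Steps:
v = -89881/52971 (v = -269643*1/158913 = -89881/52971 ≈ -1.6968)
(v + X) + w(-256) = (-89881/52971 - 147289) + 527 = -7802135500/52971 + 527 = -7774219783/52971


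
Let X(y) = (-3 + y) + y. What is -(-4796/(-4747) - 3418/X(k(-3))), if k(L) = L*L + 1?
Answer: 16143714/80699 ≈ 200.05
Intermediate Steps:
k(L) = 1 + L² (k(L) = L² + 1 = 1 + L²)
X(y) = -3 + 2*y
-(-4796/(-4747) - 3418/X(k(-3))) = -(-4796/(-4747) - 3418/(-3 + 2*(1 + (-3)²))) = -(-4796*(-1/4747) - 3418/(-3 + 2*(1 + 9))) = -(4796/4747 - 3418/(-3 + 2*10)) = -(4796/4747 - 3418/(-3 + 20)) = -(4796/4747 - 3418/17) = -1*(-16143714/80699) = 16143714/80699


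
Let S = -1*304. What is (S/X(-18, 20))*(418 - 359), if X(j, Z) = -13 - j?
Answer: -17936/5 ≈ -3587.2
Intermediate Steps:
S = -304
(S/X(-18, 20))*(418 - 359) = (-304/(-13 - 1*(-18)))*(418 - 359) = -304/(-13 + 18)*59 = -304/5*59 = -17936/5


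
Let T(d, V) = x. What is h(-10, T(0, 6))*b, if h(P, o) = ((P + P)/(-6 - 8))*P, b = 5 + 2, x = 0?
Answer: -100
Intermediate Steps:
T(d, V) = 0
b = 7
h(P, o) = -P²/7 (h(P, o) = ((2*P)/(-14))*P = ((2*P)*(-1/14))*P = (-P/7)*P = -P²/7)
h(-10, T(0, 6))*b = -⅐*(-10)²*7 = -⅐*100*7 = -100/7*7 = -100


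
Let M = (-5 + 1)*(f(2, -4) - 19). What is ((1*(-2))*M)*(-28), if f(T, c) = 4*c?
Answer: 7840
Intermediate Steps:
M = 140 (M = (-5 + 1)*(4*(-4) - 19) = -4*(-16 - 19) = -4*(-35) = 140)
((1*(-2))*M)*(-28) = ((1*(-2))*140)*(-28) = -2*140*(-28) = -280*(-28) = 7840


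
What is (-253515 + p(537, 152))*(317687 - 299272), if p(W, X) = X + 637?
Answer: -4653949290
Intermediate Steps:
p(W, X) = 637 + X
(-253515 + p(537, 152))*(317687 - 299272) = (-253515 + (637 + 152))*(317687 - 299272) = (-253515 + 789)*18415 = -252726*18415 = -4653949290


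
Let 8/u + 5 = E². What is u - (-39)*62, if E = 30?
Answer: 2164118/895 ≈ 2418.0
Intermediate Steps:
u = 8/895 (u = 8/(-5 + 30²) = 8/(-5 + 900) = 8/895 ≈ 0.0089386)
u - (-39)*62 = 8/895 - (-39)*62 = 8/895 - 1*(-2418) = 8/895 + 2418 = 2164118/895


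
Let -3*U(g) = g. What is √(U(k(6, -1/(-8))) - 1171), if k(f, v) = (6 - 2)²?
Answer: I*√10587/3 ≈ 34.298*I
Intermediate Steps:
k(f, v) = 16 (k(f, v) = 4² = 16)
U(g) = -g/3
√(U(k(6, -1/(-8))) - 1171) = √(-⅓*16 - 1171) = √(-16/3 - 1171) = √(-3529/3) = I*√10587/3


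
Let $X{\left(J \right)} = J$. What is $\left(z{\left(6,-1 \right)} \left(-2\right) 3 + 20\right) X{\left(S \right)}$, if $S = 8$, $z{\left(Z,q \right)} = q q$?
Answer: $112$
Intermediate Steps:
$z{\left(Z,q \right)} = q^{2}$
$\left(z{\left(6,-1 \right)} \left(-2\right) 3 + 20\right) X{\left(S \right)} = \left(\left(-1\right)^{2} \left(-2\right) 3 + 20\right) 8 = \left(1 \left(-2\right) 3 + 20\right) 8 = \left(\left(-2\right) 3 + 20\right) 8 = \left(-6 + 20\right) 8 = 14 \cdot 8 = 112$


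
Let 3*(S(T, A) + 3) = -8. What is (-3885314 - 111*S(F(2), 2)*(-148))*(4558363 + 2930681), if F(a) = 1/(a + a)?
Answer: -29794457583864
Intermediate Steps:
F(a) = 1/(2*a)
S(T, A) = -17/3 (S(T, A) = -3 + (⅓)*(-8) = -3 - 8/3 = -17/3)
(-3885314 - 111*S(F(2), 2)*(-148))*(4558363 + 2930681) = (-3885314 - 111*(-17/3)*(-148))*(4558363 + 2930681) = (-3885314 + 629*(-148))*7489044 = (-3885314 - 93092)*7489044 = -3978406*7489044 = -29794457583864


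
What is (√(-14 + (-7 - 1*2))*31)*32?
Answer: 992*I*√23 ≈ 4757.5*I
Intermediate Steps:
(√(-14 + (-7 - 1*2))*31)*32 = (√(-14 + (-7 - 2))*31)*32 = (√(-14 - 9)*31)*32 = (√(-23)*31)*32 = ((I*√23)*31)*32 = (31*I*√23)*32 = 992*I*√23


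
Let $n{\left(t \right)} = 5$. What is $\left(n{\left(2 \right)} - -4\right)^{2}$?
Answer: $81$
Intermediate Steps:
$\left(n{\left(2 \right)} - -4\right)^{2} = \left(5 - -4\right)^{2} = \left(5 + 4\right)^{2} = 9^{2} = 81$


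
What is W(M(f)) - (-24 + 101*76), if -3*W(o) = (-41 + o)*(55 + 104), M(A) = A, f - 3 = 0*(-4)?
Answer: -5638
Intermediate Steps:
f = 3 (f = 3 + 0*(-4) = 3 + 0 = 3)
W(o) = 2173 - 53*o (W(o) = -(-41 + o)*(55 + 104)/3 = -(-41 + o)*159/3 = -(-6519 + 159*o)/3 = 2173 - 53*o)
W(M(f)) - (-24 + 101*76) = (2173 - 53*3) - (-24 + 101*76) = (2173 - 159) - (-24 + 7676) = 2014 - 1*7652 = 2014 - 7652 = -5638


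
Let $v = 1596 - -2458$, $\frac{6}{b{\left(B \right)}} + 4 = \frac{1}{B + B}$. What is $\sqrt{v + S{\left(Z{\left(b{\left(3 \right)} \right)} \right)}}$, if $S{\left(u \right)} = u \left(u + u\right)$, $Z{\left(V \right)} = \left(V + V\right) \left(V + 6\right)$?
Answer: $\frac{\sqrt{1242344086}}{529} \approx 66.629$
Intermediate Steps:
$b{\left(B \right)} = \frac{6}{-4 + \frac{1}{2 B}}$ ($b{\left(B \right)} = \frac{6}{-4 + \frac{1}{B + B}} = \frac{6}{-4 + \frac{1}{2 B}}$)
$v = 4054$ ($v = 1596 + 2458 = 4054$)
$Z{\left(V \right)} = 2 V \left(6 + V\right)$
$S{\left(u \right)} = 2 u^{2}$ ($S{\left(u \right)} = u 2 u = 2 u^{2}$)
$\sqrt{v + S{\left(Z{\left(b{\left(3 \right)} \right)} \right)}} = \sqrt{4054 + 2 \left(2 \left(\left(-12\right) 3 \frac{1}{-1 + 8 \cdot 3}\right) \left(6 - \frac{36}{-1 + 8 \cdot 3}\right)\right)^{2}} = \sqrt{4054 + 2 \left(2 \left(\left(-12\right) 3 \frac{1}{-1 + 24}\right) \left(6 - \frac{36}{-1 + 24}\right)\right)^{2}} = \sqrt{4054 + 2 \left(2 \left(\left(-12\right) 3 \cdot \frac{1}{23}\right) \left(6 - \frac{36}{23}\right)\right)^{2}} = \sqrt{4054 + 2 \left(2 \left(\left(-12\right) 3 \cdot \frac{1}{23}\right) \left(6 - 36 \cdot \frac{1}{23}\right)\right)^{2}} = \sqrt{4054 + 2 \left(2 \left(- \frac{36}{23}\right) \left(6 - \frac{36}{23}\right)\right)^{2}} = \sqrt{4054 + 2 \left(2 \left(- \frac{36}{23}\right) \frac{102}{23}\right)^{2}} = \sqrt{4054 + 2 \left(- \frac{7344}{529}\right)^{2}} = \sqrt{4054 + 2 \cdot \frac{53934336}{279841}} = \sqrt{4054 + \frac{107868672}{279841}} = \sqrt{\frac{1242344086}{279841}} = \frac{\sqrt{1242344086}}{529}$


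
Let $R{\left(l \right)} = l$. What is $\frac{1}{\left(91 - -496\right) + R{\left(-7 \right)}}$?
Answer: $\frac{1}{580} \approx 0.0017241$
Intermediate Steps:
$\frac{1}{\left(91 - -496\right) + R{\left(-7 \right)}} = \frac{1}{\left(91 - -496\right) - 7} = \frac{1}{\left(91 + 496\right) - 7} = \frac{1}{587 - 7} = \frac{1}{580}$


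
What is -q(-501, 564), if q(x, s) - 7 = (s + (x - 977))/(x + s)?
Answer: 473/63 ≈ 7.5079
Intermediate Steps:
q(x, s) = 7 + (-977 + s + x)/(s + x) (q(x, s) = 7 + (s + (x - 977))/(x + s) = 7 + (s + (-977 + x))/(s + x) = 7 + (-977 + s + x)/(s + x))
-q(-501, 564) = -(-977 + 8*564 + 8*(-501))/(564 - 501) = -(-977 + 4512 - 4008)/63 = -(-473)/63 = -1*(-473/63) = 473/63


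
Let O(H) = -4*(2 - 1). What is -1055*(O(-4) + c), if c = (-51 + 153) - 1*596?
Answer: 525390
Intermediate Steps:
O(H) = -4 (O(H) = -4*1 = -4)
c = -494 (c = 102 - 596 = -494)
-1055*(O(-4) + c) = -1055*(-4 - 494) = -1055*(-498) = 525390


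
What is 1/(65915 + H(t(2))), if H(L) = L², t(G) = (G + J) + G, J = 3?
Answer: 1/65964 ≈ 1.5160e-5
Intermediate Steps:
t(G) = 3 + 2*G (t(G) = (G + 3) + G = (3 + G) + G = 3 + 2*G)
1/(65915 + H(t(2))) = 1/(65915 + (3 + 2*2)²) = 1/(65915 + (3 + 4)²) = 1/(65915 + 7²) = 1/(65915 + 49) = 1/65964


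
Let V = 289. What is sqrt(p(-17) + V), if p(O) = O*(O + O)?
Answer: 17*sqrt(3) ≈ 29.445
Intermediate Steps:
p(O) = 2*O**2 (p(O) = O*(2*O) = 2*O**2)
sqrt(p(-17) + V) = sqrt(2*(-17)**2 + 289) = sqrt(2*289 + 289) = sqrt(578 + 289) = sqrt(867) = 17*sqrt(3)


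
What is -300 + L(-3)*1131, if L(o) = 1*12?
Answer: 13272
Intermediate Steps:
L(o) = 12
-300 + L(-3)*1131 = -300 + 12*1131 = -300 + 13572 = 13272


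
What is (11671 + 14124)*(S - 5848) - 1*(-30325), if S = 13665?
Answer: 201669840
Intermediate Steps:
(11671 + 14124)*(S - 5848) - 1*(-30325) = (11671 + 14124)*(13665 - 5848) - 1*(-30325) = 25795*7817 + 30325 = 201639515 + 30325 = 201669840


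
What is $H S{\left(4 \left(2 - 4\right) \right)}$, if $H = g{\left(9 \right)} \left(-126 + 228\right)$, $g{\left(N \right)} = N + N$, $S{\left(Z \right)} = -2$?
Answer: $-3672$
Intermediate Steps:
$g{\left(N \right)} = 2 N$
$H = 1836$ ($H = 2 \cdot 9 \left(-126 + 228\right) = 18 \cdot 102 = 1836$)
$H S{\left(4 \left(2 - 4\right) \right)} = 1836 \left(-2\right) = -3672$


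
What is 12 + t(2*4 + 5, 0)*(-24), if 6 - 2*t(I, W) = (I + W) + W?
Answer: 96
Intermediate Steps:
t(I, W) = 3 - W - I/2 (t(I, W) = 3 - ((I + W) + W)/2 = 3 - (I + 2*W)/2 = 3 + (-W - I/2) = 3 - W - I/2)
12 + t(2*4 + 5, 0)*(-24) = 12 + (3 - 1*0 - (2*4 + 5)/2)*(-24) = 12 + (3 + 0 - (8 + 5)/2)*(-24) = 12 + (3 + 0 - ½*13)*(-24) = 12 + (3 + 0 - 13/2)*(-24) = 12 - 7/2*(-24) = 12 + 84 = 96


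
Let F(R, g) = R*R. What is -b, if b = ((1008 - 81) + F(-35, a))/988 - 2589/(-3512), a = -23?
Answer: -2528939/867464 ≈ -2.9153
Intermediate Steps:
F(R, g) = R²
b = 2528939/867464 (b = ((1008 - 81) + (-35)²)/988 - 2589/(-3512) = (927 + 1225)*(1/988) - 2589*(-1/3512) = 2152*(1/988) + 2589/3512 = 538/247 + 2589/3512 = 2528939/867464 ≈ 2.9153)
-b = -1*2528939/867464 = -2528939/867464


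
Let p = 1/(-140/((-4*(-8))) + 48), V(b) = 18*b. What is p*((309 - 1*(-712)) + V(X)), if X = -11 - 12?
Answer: 4856/349 ≈ 13.914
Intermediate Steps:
X = -23
p = 8/349 (p = 1/(-140/32 + 48) = 1/(-140*1/32 + 48) = 1/(-35/8 + 48) = 1/(349/8) = 8/349 ≈ 0.022923)
p*((309 - 1*(-712)) + V(X)) = 8*((309 - 1*(-712)) + 18*(-23))/349 = 8*((309 + 712) - 414)/349 = 8*(1021 - 414)/349 = (8/349)*607 = 4856/349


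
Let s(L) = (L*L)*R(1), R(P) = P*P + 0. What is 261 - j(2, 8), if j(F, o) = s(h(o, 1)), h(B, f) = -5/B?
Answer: 16679/64 ≈ 260.61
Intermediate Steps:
R(P) = P² (R(P) = P² + 0 = P²)
s(L) = L² (s(L) = (L*L)*1² = L²*1 = L²)
j(F, o) = 25/o² (j(F, o) = (-5/o)² = 25/o²)
261 - j(2, 8) = 261 - 25/8² = 261 - 25/64 = 16679/64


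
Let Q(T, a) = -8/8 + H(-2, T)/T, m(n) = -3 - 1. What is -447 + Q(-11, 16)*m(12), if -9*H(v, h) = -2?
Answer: -43849/99 ≈ -442.92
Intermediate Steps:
H(v, h) = 2/9 (H(v, h) = -1/9*(-2) = 2/9)
m(n) = -4
Q(T, a) = -1 + 2/(9*T) (Q(T, a) = -8/8 + 2/(9*T) = -8*1/8 + 2/(9*T) = -1 + 2/(9*T))
-447 + Q(-11, 16)*m(12) = -447 + ((2/9 - 1*(-11))/(-11))*(-4) = -447 - (2/9 + 11)/11*(-4) = -447 - 1/11*101/9*(-4) = -447 - 101/99*(-4) = -447 + 404/99 = -43849/99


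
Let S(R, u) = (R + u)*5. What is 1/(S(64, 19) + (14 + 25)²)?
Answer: 1/1936 ≈ 0.00051653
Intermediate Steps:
S(R, u) = 5*R + 5*u
1/(S(64, 19) + (14 + 25)²) = 1/((5*64 + 5*19) + (14 + 25)²) = 1/((320 + 95) + 39²) = 1/(415 + 1521) = 1/1936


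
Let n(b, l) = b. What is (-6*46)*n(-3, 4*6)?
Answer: 828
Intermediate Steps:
(-6*46)*n(-3, 4*6) = -6*46*(-3) = -276*(-3) = 828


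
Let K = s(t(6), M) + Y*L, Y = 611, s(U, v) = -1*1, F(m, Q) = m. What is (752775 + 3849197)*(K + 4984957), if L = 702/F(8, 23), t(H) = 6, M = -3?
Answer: 23187363812505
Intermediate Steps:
s(U, v) = -1
L = 351/4 (L = 702/8 = 702*(⅛) = 351/4 ≈ 87.750)
K = 214457/4 (K = -1 + 611*(351/4) = -1 + 214461/4 = 214457/4 ≈ 53614.)
(752775 + 3849197)*(K + 4984957) = (752775 + 3849197)*(214457/4 + 4984957) = 4601972*(20154285/4) = 23187363812505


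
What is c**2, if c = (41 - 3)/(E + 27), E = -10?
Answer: 1444/289 ≈ 4.9965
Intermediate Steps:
c = 38/17 (c = (41 - 3)/(-10 + 27) = 38/17 ≈ 2.2353)
c**2 = (38/17)**2 = 1444/289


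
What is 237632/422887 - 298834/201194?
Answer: -497233425/538495741 ≈ -0.92338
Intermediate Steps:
237632/422887 - 298834/201194 = 237632*(1/422887) - 298834*1/201194 = 3008/5353 - 149417/100597 = -497233425/538495741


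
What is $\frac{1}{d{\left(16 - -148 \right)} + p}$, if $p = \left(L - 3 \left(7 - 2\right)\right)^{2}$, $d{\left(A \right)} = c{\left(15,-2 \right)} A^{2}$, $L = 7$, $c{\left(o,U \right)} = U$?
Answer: $- \frac{1}{53728} \approx -1.8612 \cdot 10^{-5}$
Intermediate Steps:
$d{\left(A \right)} = - 2 A^{2}$
$p = 64$ ($p = \left(7 - 3 \left(7 - 2\right)\right)^{2} = \left(7 - 15\right)^{2} = \left(-8\right)^{2} = 64$)
$\frac{1}{d{\left(16 - -148 \right)} + p} = \frac{1}{- 2 \left(16 - -148\right)^{2} + 64} = \frac{1}{- 2 \left(16 + 148\right)^{2} + 64} = \frac{1}{- 2 \cdot 164^{2} + 64} = \frac{1}{\left(-2\right) 26896 + 64} = \frac{1}{-53792 + 64} = \frac{1}{-53728} = - \frac{1}{53728}$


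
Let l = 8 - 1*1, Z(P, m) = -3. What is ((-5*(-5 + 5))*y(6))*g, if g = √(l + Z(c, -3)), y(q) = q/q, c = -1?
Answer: 0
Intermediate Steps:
l = 7 (l = 8 - 1 = 7)
y(q) = 1
g = 2 (g = √(7 - 3) = √4 = 2)
((-5*(-5 + 5))*y(6))*g = (-5*(-5 + 5)*1)*2 = (-5*0*1)*2 = (0*1)*2 = 0*2 = 0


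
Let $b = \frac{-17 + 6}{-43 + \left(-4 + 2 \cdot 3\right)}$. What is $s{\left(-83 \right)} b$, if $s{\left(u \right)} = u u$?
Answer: $\frac{75779}{41} \approx 1848.3$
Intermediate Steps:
$s{\left(u \right)} = u^{2}$
$b = \frac{11}{41}$ ($b = - \frac{11}{-43 + \left(-4 + 6\right)} = - \frac{11}{-43 + 2} = - \frac{11}{-41} = \left(-11\right) \left(- \frac{1}{41}\right) = \frac{11}{41} \approx 0.26829$)
$s{\left(-83 \right)} b = \left(-83\right)^{2} \cdot \frac{11}{41} = 6889 \cdot \frac{11}{41} = \frac{75779}{41}$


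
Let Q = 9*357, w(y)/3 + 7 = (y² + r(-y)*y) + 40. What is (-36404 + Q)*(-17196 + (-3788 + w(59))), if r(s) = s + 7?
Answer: 652070386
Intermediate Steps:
r(s) = 7 + s
w(y) = 99 + 3*y² + 3*y*(7 - y) (w(y) = -21 + 3*((y² + (7 - y)*y) + 40) = -21 + 3*((y² + y*(7 - y)) + 40) = -21 + 3*(40 + y² + y*(7 - y)) = -21 + (120 + 3*y² + 3*y*(7 - y)) = 99 + 3*y² + 3*y*(7 - y))
Q = 3213
(-36404 + Q)*(-17196 + (-3788 + w(59))) = (-36404 + 3213)*(-17196 + (-3788 + (99 + 21*59))) = -33191*(-17196 + (-3788 + (99 + 1239))) = -33191*(-17196 + (-3788 + 1338)) = -33191*(-17196 - 2450) = -33191*(-19646) = 652070386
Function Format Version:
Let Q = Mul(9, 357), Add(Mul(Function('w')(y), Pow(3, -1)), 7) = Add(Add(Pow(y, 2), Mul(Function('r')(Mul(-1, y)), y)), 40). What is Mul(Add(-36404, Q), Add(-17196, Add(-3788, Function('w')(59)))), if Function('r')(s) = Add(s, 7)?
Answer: 652070386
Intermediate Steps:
Function('r')(s) = Add(7, s)
Function('w')(y) = Add(99, Mul(3, Pow(y, 2)), Mul(3, y, Add(7, Mul(-1, y)))) (Function('w')(y) = Add(-21, Mul(3, Add(Add(Pow(y, 2), Mul(Add(7, Mul(-1, y)), y)), 40))) = Add(-21, Mul(3, Add(Add(Pow(y, 2), Mul(y, Add(7, Mul(-1, y)))), 40))) = Add(-21, Mul(3, Add(40, Pow(y, 2), Mul(y, Add(7, Mul(-1, y)))))) = Add(-21, Add(120, Mul(3, Pow(y, 2)), Mul(3, y, Add(7, Mul(-1, y))))) = Add(99, Mul(3, Pow(y, 2)), Mul(3, y, Add(7, Mul(-1, y)))))
Q = 3213
Mul(Add(-36404, Q), Add(-17196, Add(-3788, Function('w')(59)))) = Mul(Add(-36404, 3213), Add(-17196, Add(-3788, Add(99, Mul(21, 59))))) = Mul(-33191, Add(-17196, Add(-3788, Add(99, 1239)))) = Mul(-33191, Add(-17196, Add(-3788, 1338))) = Mul(-33191, Add(-17196, -2450)) = Mul(-33191, -19646) = 652070386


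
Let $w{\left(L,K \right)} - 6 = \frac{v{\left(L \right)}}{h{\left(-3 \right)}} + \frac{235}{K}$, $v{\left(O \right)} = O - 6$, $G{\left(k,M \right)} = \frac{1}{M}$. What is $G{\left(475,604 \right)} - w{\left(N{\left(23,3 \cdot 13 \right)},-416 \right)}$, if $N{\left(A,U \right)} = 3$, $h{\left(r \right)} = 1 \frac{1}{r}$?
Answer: $- \frac{906651}{62816} \approx -14.433$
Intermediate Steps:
$h{\left(r \right)} = \frac{1}{r}$
$v{\left(O \right)} = -6 + O$
$w{\left(L,K \right)} = 24 - 3 L + \frac{235}{K}$ ($w{\left(L,K \right)} = 6 + \left(\frac{-6 + L}{\frac{1}{-3}} + \frac{235}{K}\right) = 6 + \left(\frac{-6 + L}{- \frac{1}{3}} + \frac{235}{K}\right) = 6 + \left(\left(-6 + L\right) \left(-3\right) + \frac{235}{K}\right) = 6 - \left(-18 - \frac{235}{K} + 3 L\right) = 6 + \left(18 - 3 L + \frac{235}{K}\right) = 24 - 3 L + \frac{235}{K}$)
$G{\left(475,604 \right)} - w{\left(N{\left(23,3 \cdot 13 \right)},-416 \right)} = \frac{1}{604} - \left(24 - 9 + \frac{235}{-416}\right) = \frac{1}{604} - \left(24 - 9 + 235 \left(- \frac{1}{416}\right)\right) = \frac{1}{604} - \left(24 - 9 - \frac{235}{416}\right) = \frac{1}{604} - \frac{6005}{416} = - \frac{906651}{62816}$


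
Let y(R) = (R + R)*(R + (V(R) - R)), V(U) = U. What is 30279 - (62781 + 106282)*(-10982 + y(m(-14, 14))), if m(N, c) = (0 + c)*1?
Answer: 1790407449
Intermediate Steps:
m(N, c) = c (m(N, c) = c*1 = c)
y(R) = 2*R² (y(R) = (R + R)*(R + (R - R)) = (2*R)*(R + 0) = (2*R)*R = 2*R²)
30279 - (62781 + 106282)*(-10982 + y(m(-14, 14))) = 30279 - (62781 + 106282)*(-10982 + 2*14²) = 30279 - 169063*(-10982 + 2*196) = 30279 - 169063*(-10982 + 392) = 30279 - 169063*(-10590) = 30279 - 1*(-1790377170) = 30279 + 1790377170 = 1790407449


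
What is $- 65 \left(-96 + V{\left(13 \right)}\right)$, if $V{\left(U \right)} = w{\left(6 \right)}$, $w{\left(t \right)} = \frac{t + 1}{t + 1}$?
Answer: $6175$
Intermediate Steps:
$w{\left(t \right)} = 1$ ($w{\left(t \right)} = \frac{1 + t}{1 + t} = 1$)
$V{\left(U \right)} = 1$
$- 65 \left(-96 + V{\left(13 \right)}\right) = - 65 \left(-96 + 1\right) = \left(-65\right) \left(-95\right) = 6175$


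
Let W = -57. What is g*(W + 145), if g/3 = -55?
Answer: -14520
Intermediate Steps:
g = -165 (g = 3*(-55) = -165)
g*(W + 145) = -165*(-57 + 145) = -165*88 = -14520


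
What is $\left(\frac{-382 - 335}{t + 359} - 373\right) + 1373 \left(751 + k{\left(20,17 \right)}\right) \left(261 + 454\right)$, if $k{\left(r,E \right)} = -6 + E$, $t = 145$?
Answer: $\frac{125672604217}{168} \approx 7.4805 \cdot 10^{8}$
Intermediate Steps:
$\left(\frac{-382 - 335}{t + 359} - 373\right) + 1373 \left(751 + k{\left(20,17 \right)}\right) \left(261 + 454\right) = \left(\frac{-382 - 335}{145 + 359} - 373\right) + 1373 \left(751 + \left(-6 + 17\right)\right) \left(261 + 454\right) = \left(- \frac{717}{504} - 373\right) + 1373 \left(751 + 11\right) 715 = \left(\left(-717\right) \frac{1}{504} - 373\right) + 1373 \cdot 762 \cdot 715 = \left(- \frac{239}{168} - 373\right) + 1373 \cdot 544830 = - \frac{62903}{168} + 748051590 = \frac{125672604217}{168}$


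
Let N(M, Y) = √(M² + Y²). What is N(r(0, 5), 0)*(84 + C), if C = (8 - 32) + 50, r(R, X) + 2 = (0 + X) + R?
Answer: 330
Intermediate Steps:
r(R, X) = -2 + R + X (r(R, X) = -2 + ((0 + X) + R) = -2 + (X + R) = -2 + (R + X) = -2 + R + X)
C = 26 (C = -24 + 50 = 26)
N(r(0, 5), 0)*(84 + C) = √((-2 + 0 + 5)² + 0²)*(84 + 26) = √(3² + 0)*110 = √(9 + 0)*110 = √9*110 = 3*110 = 330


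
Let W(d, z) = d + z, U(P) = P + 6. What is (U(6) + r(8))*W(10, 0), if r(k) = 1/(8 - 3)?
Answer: 122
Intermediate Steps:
r(k) = ⅕ (r(k) = 1/5 = ⅕)
U(P) = 6 + P
(U(6) + r(8))*W(10, 0) = ((6 + 6) + ⅕)*(10 + 0) = (12 + ⅕)*10 = (61/5)*10 = 122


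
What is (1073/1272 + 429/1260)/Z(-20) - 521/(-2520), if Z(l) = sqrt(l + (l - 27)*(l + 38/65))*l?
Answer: 521/2520 - 5857*sqrt(418990)/1913172800 ≈ 0.20476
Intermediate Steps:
Z(l) = l*sqrt(l + (-27 + l)*(38/65 + l)) (Z(l) = sqrt(l + (-27 + l)*(l + 38*(1/65)))*l = sqrt(l + (-27 + l)*(l + 38/65))*l = sqrt(l + (-27 + l)*(38/65 + l))*l = l*sqrt(l + (-27 + l)*(38/65 + l)))
(1073/1272 + 429/1260)/Z(-20) - 521/(-2520) = (1073/1272 + 429/1260)/(((1/65)*(-20)*sqrt(-66690 - 107380*(-20) + 4225*(-20)**2))) - 521/(-2520) = (1073*(1/1272) + 429*(1/1260))/(((1/65)*(-20)*sqrt(-66690 + 2147600 + 4225*400))) - 521*(-1/2520) = (1073/1272 + 143/420)/(((1/65)*(-20)*sqrt(-66690 + 2147600 + 1690000))) + 521/2520 = 17571/(14840*(((1/65)*(-20)*sqrt(3770910)))) + 521/2520 = 17571/(14840*(((1/65)*(-20)*(3*sqrt(418990))))) + 521/2520 = 17571/(14840*((-12*sqrt(418990)/13))) + 521/2520 = 17571*(-sqrt(418990)/386760)/14840 + 521/2520 = -5857*sqrt(418990)/1913172800 + 521/2520 = 521/2520 - 5857*sqrt(418990)/1913172800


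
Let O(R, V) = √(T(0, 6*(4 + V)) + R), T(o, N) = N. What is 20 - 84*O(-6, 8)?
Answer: 20 - 84*√66 ≈ -662.42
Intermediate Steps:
O(R, V) = √(24 + R + 6*V) (O(R, V) = √(6*(4 + V) + R) = √((24 + 6*V) + R) = √(24 + R + 6*V))
20 - 84*O(-6, 8) = 20 - 84*√(24 - 6 + 6*8) = 20 - 84*√(24 - 6 + 48) = 20 - 84*√66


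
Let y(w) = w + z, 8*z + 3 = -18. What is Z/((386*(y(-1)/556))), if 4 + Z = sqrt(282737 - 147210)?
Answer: 8896/5597 - 2224*sqrt(135527)/5597 ≈ -144.69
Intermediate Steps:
z = -21/8 (z = -3/8 + (1/8)*(-18) = -3/8 - 9/4 = -21/8 ≈ -2.6250)
y(w) = -21/8 + w (y(w) = w - 21/8 = -21/8 + w)
Z = -4 + sqrt(135527) (Z = -4 + sqrt(282737 - 147210) = -4 + sqrt(135527) ≈ 364.14)
Z/((386*(y(-1)/556))) = (-4 + sqrt(135527))/((386*((-21/8 - 1)/556))) = (-4 + sqrt(135527))/((386*(-29/8*1/556))) = (-4 + sqrt(135527))/((386*(-29/4448))) = (-4 + sqrt(135527))/(-5597/2224) = (-4 + sqrt(135527))*(-2224/5597) = 8896/5597 - 2224*sqrt(135527)/5597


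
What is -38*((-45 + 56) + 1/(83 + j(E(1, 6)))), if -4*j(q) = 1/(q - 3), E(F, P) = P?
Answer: -416366/995 ≈ -418.46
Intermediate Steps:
j(q) = -1/(4*(-3 + q)) (j(q) = -1/(4*(q - 3)) = -1/(4*(-3 + q)))
-38*((-45 + 56) + 1/(83 + j(E(1, 6)))) = -38*((-45 + 56) + 1/(83 - 1/(-12 + 4*6))) = -38*(11 + 1/(83 - 1/(-12 + 24))) = -38*(11 + 1/(83 - 1/12)) = -38*(11 + 1/(995/12)) = -38*(11 + 12/995) = -38*10957/995 = -416366/995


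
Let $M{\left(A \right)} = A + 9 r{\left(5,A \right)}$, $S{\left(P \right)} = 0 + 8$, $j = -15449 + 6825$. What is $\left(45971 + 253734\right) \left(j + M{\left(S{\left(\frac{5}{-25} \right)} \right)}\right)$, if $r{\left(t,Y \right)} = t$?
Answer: $-2568771555$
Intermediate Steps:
$j = -8624$
$S{\left(P \right)} = 8$
$M{\left(A \right)} = 45 + A$ ($M{\left(A \right)} = A + 9 \cdot 5 = A + 45 = 45 + A$)
$\left(45971 + 253734\right) \left(j + M{\left(S{\left(\frac{5}{-25} \right)} \right)}\right) = \left(45971 + 253734\right) \left(-8624 + \left(45 + 8\right)\right) = 299705 \left(-8624 + 53\right) = 299705 \left(-8571\right) = -2568771555$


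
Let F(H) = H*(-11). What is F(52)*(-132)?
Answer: 75504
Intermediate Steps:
F(H) = -11*H
F(52)*(-132) = -11*52*(-132) = -572*(-132) = 75504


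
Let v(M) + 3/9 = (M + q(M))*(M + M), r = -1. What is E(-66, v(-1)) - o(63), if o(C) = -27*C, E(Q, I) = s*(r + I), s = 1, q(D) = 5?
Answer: 5075/3 ≈ 1691.7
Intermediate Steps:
v(M) = -⅓ + 2*M*(5 + M) (v(M) = -⅓ + (M + 5)*(M + M) = -⅓ + (5 + M)*(2*M) = -⅓ + 2*M*(5 + M))
E(Q, I) = -1 + I (E(Q, I) = 1*(-1 + I) = -1 + I)
E(-66, v(-1)) - o(63) = (-1 + (-⅓ + 2*(-1)² + 10*(-1))) - (-27)*63 = (-1 + (-⅓ + 2*1 - 10)) - 1*(-1701) = (-1 + (-⅓ + 2 - 10)) + 1701 = (-1 - 25/3) + 1701 = -28/3 + 1701 = 5075/3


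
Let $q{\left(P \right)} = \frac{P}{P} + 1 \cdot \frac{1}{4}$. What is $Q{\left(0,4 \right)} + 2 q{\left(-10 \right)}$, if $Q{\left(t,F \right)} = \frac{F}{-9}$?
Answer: $\frac{37}{18} \approx 2.0556$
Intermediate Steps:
$Q{\left(t,F \right)} = - \frac{F}{9}$ ($Q{\left(t,F \right)} = F \left(- \frac{1}{9}\right) = - \frac{F}{9}$)
$q{\left(P \right)} = \frac{5}{4}$ ($q{\left(P \right)} = 1 + 1 \cdot \frac{1}{4} = 1 + \frac{1}{4} = \frac{5}{4}$)
$Q{\left(0,4 \right)} + 2 q{\left(-10 \right)} = \left(- \frac{1}{9}\right) 4 + 2 \cdot \frac{5}{4} = - \frac{4}{9} + \frac{5}{2} = \frac{37}{18}$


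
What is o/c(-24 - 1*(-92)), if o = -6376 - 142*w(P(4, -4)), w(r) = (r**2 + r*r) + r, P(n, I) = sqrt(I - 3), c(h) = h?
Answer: -1097/17 - 71*I*sqrt(7)/34 ≈ -64.529 - 5.5249*I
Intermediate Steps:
P(n, I) = sqrt(-3 + I)
w(r) = r + 2*r**2 (w(r) = (r**2 + r**2) + r = 2*r**2 + r = r + 2*r**2)
o = -6376 - 142*I*sqrt(7)*(1 + 2*I*sqrt(7)) (o = -6376 - 142*sqrt(-3 - 4)*(1 + 2*sqrt(-3 - 4)) = -6376 - 142*sqrt(-7)*(1 + 2*sqrt(-7)) = -6376 - 142*I*sqrt(7)*(1 + 2*(I*sqrt(7))) = -6376 - 142*I*sqrt(7)*(1 + 2*I*sqrt(7)) ≈ -4388.0 - 375.7*I)
o/c(-24 - 1*(-92)) = (-4388 - 142*I*sqrt(7))/(-24 - 1*(-92)) = (-4388 - 142*I*sqrt(7))/(-24 + 92) = (-4388 - 142*I*sqrt(7))/68 = (-4388 - 142*I*sqrt(7))*(1/68) = -1097/17 - 71*I*sqrt(7)/34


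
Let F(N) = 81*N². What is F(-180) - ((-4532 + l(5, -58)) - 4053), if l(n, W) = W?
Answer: 2633043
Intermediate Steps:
F(-180) - ((-4532 + l(5, -58)) - 4053) = 81*(-180)² - ((-4532 - 58) - 4053) = 81*32400 - (-4590 - 4053) = 2624400 - 1*(-8643) = 2624400 + 8643 = 2633043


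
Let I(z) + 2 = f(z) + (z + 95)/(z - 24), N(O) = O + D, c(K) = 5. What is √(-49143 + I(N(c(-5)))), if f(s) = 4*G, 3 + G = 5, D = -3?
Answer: I*√23784442/22 ≈ 221.68*I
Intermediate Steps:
G = 2 (G = -3 + 5 = 2)
f(s) = 8 (f(s) = 4*2 = 8)
N(O) = -3 + O (N(O) = O - 3 = -3 + O)
I(z) = 6 + (95 + z)/(-24 + z) (I(z) = -2 + (8 + (z + 95)/(z - 24)) = -2 + (8 + (95 + z)/(-24 + z)) = 6 + (95 + z)/(-24 + z))
√(-49143 + I(N(c(-5)))) = √(-49143 + 7*(-7 + (-3 + 5))/(-24 + (-3 + 5))) = √(-49143 + 7*(-7 + 2)/(-24 + 2)) = √(-49143 + 7*(-5)/(-22)) = √(-49143 + 7*(-1/22)*(-5)) = √(-49143 + 35/22) = √(-1081111/22) = I*√23784442/22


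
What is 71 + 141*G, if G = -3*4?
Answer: -1621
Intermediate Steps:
G = -12
71 + 141*G = 71 + 141*(-12) = 71 - 1692 = -1621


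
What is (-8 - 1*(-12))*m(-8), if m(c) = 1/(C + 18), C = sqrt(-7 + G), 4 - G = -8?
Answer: 72/319 - 4*sqrt(5)/319 ≈ 0.19767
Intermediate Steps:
G = 12 (G = 4 - 1*(-8) = 4 + 8 = 12)
C = sqrt(5) (C = sqrt(-7 + 12) = sqrt(5) ≈ 2.2361)
m(c) = 1/(18 + sqrt(5)) (m(c) = 1/(sqrt(5) + 18) = 1/(18 + sqrt(5)))
(-8 - 1*(-12))*m(-8) = (-8 - 1*(-12))*(18/319 - sqrt(5)/319) = (-8 + 12)*(18/319 - sqrt(5)/319) = 4*(18/319 - sqrt(5)/319) = 72/319 - 4*sqrt(5)/319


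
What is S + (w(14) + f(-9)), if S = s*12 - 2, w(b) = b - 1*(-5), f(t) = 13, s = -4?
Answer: -18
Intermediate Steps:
w(b) = 5 + b (w(b) = b + 5 = 5 + b)
S = -50 (S = -4*12 - 2 = -48 - 2 = -50)
S + (w(14) + f(-9)) = -50 + ((5 + 14) + 13) = -50 + (19 + 13) = -50 + 32 = -18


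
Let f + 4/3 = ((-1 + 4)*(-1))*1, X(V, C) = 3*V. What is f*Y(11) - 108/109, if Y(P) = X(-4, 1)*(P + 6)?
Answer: 96248/109 ≈ 883.01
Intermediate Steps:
Y(P) = -72 - 12*P (Y(P) = (3*(-4))*(P + 6) = -12*(6 + P) = -72 - 12*P)
f = -13/3 (f = -4/3 + ((-1 + 4)*(-1))*1 = -4/3 + (3*(-1))*1 = -4/3 - 3*1 = -4/3 - 3 = -13/3 ≈ -4.3333)
f*Y(11) - 108/109 = -13*(-72 - 12*11)/3 - 108/109 = -13*(-72 - 132)/3 - 108*1/109 = -13/3*(-204) - 108/109 = 884 - 108/109 = 96248/109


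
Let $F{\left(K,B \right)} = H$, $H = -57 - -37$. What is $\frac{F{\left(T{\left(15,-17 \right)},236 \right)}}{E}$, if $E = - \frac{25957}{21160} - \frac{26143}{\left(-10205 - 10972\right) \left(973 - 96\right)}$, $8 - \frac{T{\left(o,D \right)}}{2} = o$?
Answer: $\frac{604597485600}{37040474021} \approx 16.323$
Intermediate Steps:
$T{\left(o,D \right)} = 16 - 2 o$
$H = -20$ ($H = -57 + 37 = -20$)
$F{\left(K,B \right)} = -20$
$E = - \frac{37040474021}{30229874280}$ ($E = \left(-25957\right) \frac{1}{21160} - \frac{26143}{\left(-21177\right) 877} = - \frac{25957}{21160} - \frac{26143}{-18572229} = - \frac{25957}{21160} - - \frac{2011}{1428633} = - \frac{25957}{21160} + \frac{2011}{1428633} = - \frac{37040474021}{30229874280} \approx -1.2253$)
$\frac{F{\left(T{\left(15,-17 \right)},236 \right)}}{E} = - \frac{20}{- \frac{37040474021}{30229874280}} = \left(-20\right) \left(- \frac{30229874280}{37040474021}\right) = \frac{604597485600}{37040474021}$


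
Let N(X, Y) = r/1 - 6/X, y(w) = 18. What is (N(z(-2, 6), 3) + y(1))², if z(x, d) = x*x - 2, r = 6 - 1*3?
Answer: 324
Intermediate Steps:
r = 3 (r = 6 - 3 = 3)
z(x, d) = -2 + x² (z(x, d) = x² - 2 = -2 + x²)
N(X, Y) = 3 - 6/X (N(X, Y) = 3/1 - 6/X = 3*1 - 6/X = 3 - 6/X)
(N(z(-2, 6), 3) + y(1))² = ((3 - 6/(-2 + (-2)²)) + 18)² = ((3 - 6/(-2 + 4)) + 18)² = ((3 - 6/2) + 18)² = ((3 - 6*½) + 18)² = ((3 - 3) + 18)² = (0 + 18)² = 18² = 324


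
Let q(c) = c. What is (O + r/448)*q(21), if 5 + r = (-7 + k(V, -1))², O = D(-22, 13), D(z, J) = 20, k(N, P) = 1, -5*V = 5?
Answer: 26973/64 ≈ 421.45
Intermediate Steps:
V = -1 (V = -⅕*5 = -1)
O = 20
r = 31 (r = -5 + (-7 + 1)² = -5 + (-6)² = -5 + 36 = 31)
(O + r/448)*q(21) = (20 + 31/448)*21 = (8991/448)*21 = 26973/64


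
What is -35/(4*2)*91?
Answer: -3185/8 ≈ -398.13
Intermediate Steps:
-35/(4*2)*91 = -35/8*91 = -3185/8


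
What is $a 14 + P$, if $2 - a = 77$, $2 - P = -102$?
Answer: $-946$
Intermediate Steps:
$P = 104$ ($P = 2 - -102 = 2 + 102 = 104$)
$a = -75$ ($a = 2 - 77 = -75$)
$a 14 + P = \left(-75\right) 14 + 104 = -1050 + 104 = -946$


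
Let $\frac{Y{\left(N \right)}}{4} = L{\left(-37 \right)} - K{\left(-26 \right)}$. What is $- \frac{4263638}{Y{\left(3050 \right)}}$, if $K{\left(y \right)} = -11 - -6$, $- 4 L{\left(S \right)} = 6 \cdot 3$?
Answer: $-2131819$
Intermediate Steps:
$L{\left(S \right)} = - \frac{9}{2}$ ($L{\left(S \right)} = - \frac{6 \cdot 3}{4} = \left(- \frac{1}{4}\right) 18 = - \frac{9}{2}$)
$K{\left(y \right)} = -5$ ($K{\left(y \right)} = -11 + 6 = -5$)
$Y{\left(N \right)} = 2$ ($Y{\left(N \right)} = 4 \left(- \frac{9}{2} - -5\right) = 4 \left(- \frac{9}{2} + 5\right) = 4 \cdot \frac{1}{2} = 2$)
$- \frac{4263638}{Y{\left(3050 \right)}} = - \frac{4263638}{2} = \left(-4263638\right) \frac{1}{2} = -2131819$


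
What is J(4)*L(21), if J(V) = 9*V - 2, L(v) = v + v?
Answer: 1428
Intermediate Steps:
L(v) = 2*v
J(V) = -2 + 9*V
J(4)*L(21) = (-2 + 9*4)*(2*21) = (-2 + 36)*42 = 34*42 = 1428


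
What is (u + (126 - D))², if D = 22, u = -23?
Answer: 6561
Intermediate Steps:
(u + (126 - D))² = (-23 + (126 - 1*22))² = (-23 + (126 - 22))² = (-23 + 104)² = 81² = 6561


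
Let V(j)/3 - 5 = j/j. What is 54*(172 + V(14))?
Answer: 10260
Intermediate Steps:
V(j) = 18 (V(j) = 15 + 3*(j/j) = 15 + 3*1 = 15 + 3 = 18)
54*(172 + V(14)) = 54*(172 + 18) = 54*190 = 10260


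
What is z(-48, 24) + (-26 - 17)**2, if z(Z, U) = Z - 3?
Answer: 1798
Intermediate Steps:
z(Z, U) = -3 + Z
z(-48, 24) + (-26 - 17)**2 = (-3 - 48) + (-26 - 17)**2 = -51 + (-43)**2 = -51 + 1849 = 1798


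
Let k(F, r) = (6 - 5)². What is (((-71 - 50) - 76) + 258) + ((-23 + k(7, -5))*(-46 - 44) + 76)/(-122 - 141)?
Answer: 13987/263 ≈ 53.182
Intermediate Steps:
k(F, r) = 1 (k(F, r) = 1² = 1)
(((-71 - 50) - 76) + 258) + ((-23 + k(7, -5))*(-46 - 44) + 76)/(-122 - 141) = (((-71 - 50) - 76) + 258) + ((-23 + 1)*(-46 - 44) + 76)/(-122 - 141) = ((-121 - 76) + 258) + (-22*(-90) + 76)/(-263) = (-197 + 258) + (1980 + 76)*(-1/263) = 61 + 2056*(-1/263) = 61 - 2056/263 = 13987/263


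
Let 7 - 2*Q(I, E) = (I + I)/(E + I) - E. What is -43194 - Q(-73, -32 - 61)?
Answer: -7162993/166 ≈ -43151.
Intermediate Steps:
Q(I, E) = 7/2 + E/2 - I/(E + I) (Q(I, E) = 7/2 - ((I + I)/(E + I) - E)/2 = 7/2 - ((2*I)/(E + I) - E)/2 = 7/2 - (2*I/(E + I) - E)/2 = 7/2 - (-E + 2*I/(E + I))/2 = 7/2 + (E/2 - I/(E + I)) = 7/2 + E/2 - I/(E + I))
-43194 - Q(-73, -32 - 61) = -43194 - ((-32 - 61)² + 5*(-73) + 7*(-32 - 61) + (-32 - 61)*(-73))/(2*((-32 - 61) - 73)) = -43194 - ((-93)² - 365 + 7*(-93) - 93*(-73))/(2*(-93 - 73)) = -43194 - (8649 - 365 - 651 + 6789)/(2*(-166)) = -43194 - (-1)*14422/(2*166) = -43194 - 1*(-7211/166) = -43194 + 7211/166 = -7162993/166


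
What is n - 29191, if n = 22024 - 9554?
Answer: -16721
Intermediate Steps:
n = 12470
n - 29191 = 12470 - 29191 = -16721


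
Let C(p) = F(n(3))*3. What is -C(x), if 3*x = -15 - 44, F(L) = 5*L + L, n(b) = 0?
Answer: 0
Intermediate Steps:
F(L) = 6*L
x = -59/3 (x = (-15 - 44)/3 = (⅓)*(-59) = -59/3 ≈ -19.667)
C(p) = 0 (C(p) = (6*0)*3 = 0*3 = 0)
-C(x) = -1*0 = 0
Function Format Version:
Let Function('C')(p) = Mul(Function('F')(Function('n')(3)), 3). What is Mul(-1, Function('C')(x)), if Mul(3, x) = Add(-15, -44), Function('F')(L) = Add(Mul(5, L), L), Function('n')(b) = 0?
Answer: 0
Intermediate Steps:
Function('F')(L) = Mul(6, L)
x = Rational(-59, 3) (x = Mul(Rational(1, 3), Add(-15, -44)) = Mul(Rational(1, 3), -59) = Rational(-59, 3) ≈ -19.667)
Function('C')(p) = 0 (Function('C')(p) = Mul(Mul(6, 0), 3) = Mul(0, 3) = 0)
Mul(-1, Function('C')(x)) = Mul(-1, 0) = 0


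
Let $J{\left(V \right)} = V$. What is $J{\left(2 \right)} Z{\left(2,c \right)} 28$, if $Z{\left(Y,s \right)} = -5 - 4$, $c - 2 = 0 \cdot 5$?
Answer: $-504$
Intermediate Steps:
$c = 2$ ($c = 2 + 0 \cdot 5 = 2 + 0 = 2$)
$Z{\left(Y,s \right)} = -9$
$J{\left(2 \right)} Z{\left(2,c \right)} 28 = 2 \left(-9\right) 28 = \left(-18\right) 28 = -504$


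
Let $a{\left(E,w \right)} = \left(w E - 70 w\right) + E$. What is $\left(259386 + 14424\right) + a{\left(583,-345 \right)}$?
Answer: $97408$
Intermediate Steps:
$a{\left(E,w \right)} = E - 70 w + E w$ ($a{\left(E,w \right)} = \left(E w - 70 w\right) + E = \left(- 70 w + E w\right) + E = E - 70 w + E w$)
$\left(259386 + 14424\right) + a{\left(583,-345 \right)} = \left(259386 + 14424\right) + \left(583 - -24150 + 583 \left(-345\right)\right) = 273810 + \left(583 + 24150 - 201135\right) = 273810 - 176402 = 97408$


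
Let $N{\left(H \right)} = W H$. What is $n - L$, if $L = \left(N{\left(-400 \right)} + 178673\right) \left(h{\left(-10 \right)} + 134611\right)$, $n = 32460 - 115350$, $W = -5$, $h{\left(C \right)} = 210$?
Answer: $-24358597423$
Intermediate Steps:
$N{\left(H \right)} = - 5 H$
$n = -82890$
$L = 24358514533$ ($L = \left(\left(-5\right) \left(-400\right) + 178673\right) \left(210 + 134611\right) = \left(2000 + 178673\right) 134821 = 180673 \cdot 134821 = 24358514533$)
$n - L = -82890 - 24358514533 = -24358597423$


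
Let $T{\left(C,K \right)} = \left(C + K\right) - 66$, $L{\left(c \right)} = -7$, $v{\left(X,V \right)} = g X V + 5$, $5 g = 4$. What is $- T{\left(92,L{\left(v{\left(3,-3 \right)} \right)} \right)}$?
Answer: $-19$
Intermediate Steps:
$g = \frac{4}{5}$ ($g = \frac{1}{5} \cdot 4 = \frac{4}{5} \approx 0.8$)
$v{\left(X,V \right)} = 5 + \frac{4 V X}{5}$ ($v{\left(X,V \right)} = \frac{4 X}{5} V + 5 = \frac{4 V X}{5} + 5 = 5 + \frac{4 V X}{5}$)
$T{\left(C,K \right)} = -66 + C + K$
$- T{\left(92,L{\left(v{\left(3,-3 \right)} \right)} \right)} = - (-66 + 92 - 7) = \left(-1\right) 19 = -19$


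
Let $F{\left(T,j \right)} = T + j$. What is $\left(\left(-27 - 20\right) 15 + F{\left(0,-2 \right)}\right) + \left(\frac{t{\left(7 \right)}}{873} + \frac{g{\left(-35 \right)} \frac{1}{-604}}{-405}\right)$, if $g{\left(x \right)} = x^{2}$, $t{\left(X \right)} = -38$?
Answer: $- \frac{3355341799}{4745628} \approx -707.04$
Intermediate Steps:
$\left(\left(-27 - 20\right) 15 + F{\left(0,-2 \right)}\right) + \left(\frac{t{\left(7 \right)}}{873} + \frac{g{\left(-35 \right)} \frac{1}{-604}}{-405}\right) = \left(\left(-27 - 20\right) 15 + \left(0 - 2\right)\right) - \left(\frac{38}{873} - \frac{\left(-35\right)^{2} \frac{1}{-604}}{-405}\right) = \left(\left(-47\right) 15 - 2\right) - \left(\frac{38}{873} - 1225 \left(- \frac{1}{604}\right) \left(- \frac{1}{405}\right)\right) = \left(-705 - 2\right) - \frac{182803}{4745628} = -707 + \left(- \frac{38}{873} + \frac{245}{48924}\right) = -707 - \frac{182803}{4745628} = - \frac{3355341799}{4745628}$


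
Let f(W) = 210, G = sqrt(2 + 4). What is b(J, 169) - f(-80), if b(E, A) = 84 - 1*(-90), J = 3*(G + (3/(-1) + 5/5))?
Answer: -36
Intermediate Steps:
G = sqrt(6) ≈ 2.4495
J = -6 + 3*sqrt(6) (J = 3*(sqrt(6) + (3/(-1) + 5/5)) = 3*(sqrt(6) + (3*(-1) + 5*(1/5))) = 3*(sqrt(6) + (-3 + 1)) = 3*(sqrt(6) - 2) = 3*(-2 + sqrt(6)) = -6 + 3*sqrt(6) ≈ 1.3485)
b(E, A) = 174 (b(E, A) = 84 + 90 = 174)
b(J, 169) - f(-80) = 174 - 1*210 = 174 - 210 = -36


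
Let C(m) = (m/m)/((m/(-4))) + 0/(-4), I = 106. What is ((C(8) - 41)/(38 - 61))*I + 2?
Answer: 4445/23 ≈ 193.26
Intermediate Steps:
C(m) = -4/m (C(m) = 1/(m*(-1/4)) + 0*(-1/4) = 1/(-m/4) + 0 = 1*(-4/m) + 0 = -4/m + 0 = -4/m)
((C(8) - 41)/(38 - 61))*I + 2 = ((-4/8 - 41)/(38 - 61))*106 + 2 = ((-4*1/8 - 41)/(-23))*106 + 2 = ((-1/2 - 41)*(-1/23))*106 + 2 = -83/2*(-1/23)*106 + 2 = (83/46)*106 + 2 = 4399/23 + 2 = 4445/23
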